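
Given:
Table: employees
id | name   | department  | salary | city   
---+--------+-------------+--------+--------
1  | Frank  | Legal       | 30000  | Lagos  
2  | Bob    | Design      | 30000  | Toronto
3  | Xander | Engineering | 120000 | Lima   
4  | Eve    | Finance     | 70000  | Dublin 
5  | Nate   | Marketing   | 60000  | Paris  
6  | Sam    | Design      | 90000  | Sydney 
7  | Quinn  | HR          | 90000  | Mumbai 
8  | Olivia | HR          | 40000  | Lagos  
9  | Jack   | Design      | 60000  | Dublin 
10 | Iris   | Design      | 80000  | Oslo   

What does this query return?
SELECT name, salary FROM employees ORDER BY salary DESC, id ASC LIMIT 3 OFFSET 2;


Sort by salary DESC (id ASC tiebreak), then skip 2 and take 3
Rows 3 through 5

3 rows:
Quinn, 90000
Iris, 80000
Eve, 70000


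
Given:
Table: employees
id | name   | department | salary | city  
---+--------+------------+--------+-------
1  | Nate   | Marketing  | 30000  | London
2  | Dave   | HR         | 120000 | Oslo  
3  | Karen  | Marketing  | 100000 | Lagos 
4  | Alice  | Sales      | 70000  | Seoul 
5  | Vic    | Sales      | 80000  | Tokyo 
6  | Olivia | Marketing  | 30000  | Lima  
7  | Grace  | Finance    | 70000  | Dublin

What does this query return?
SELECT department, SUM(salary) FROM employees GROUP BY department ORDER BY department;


Summing salary within each department:
  Finance: 70000 = 70000
  HR: 120000 = 120000
  Marketing: 30000 + 100000 + 30000 = 160000
  Sales: 70000 + 80000 = 150000


4 groups:
Finance, 70000
HR, 120000
Marketing, 160000
Sales, 150000


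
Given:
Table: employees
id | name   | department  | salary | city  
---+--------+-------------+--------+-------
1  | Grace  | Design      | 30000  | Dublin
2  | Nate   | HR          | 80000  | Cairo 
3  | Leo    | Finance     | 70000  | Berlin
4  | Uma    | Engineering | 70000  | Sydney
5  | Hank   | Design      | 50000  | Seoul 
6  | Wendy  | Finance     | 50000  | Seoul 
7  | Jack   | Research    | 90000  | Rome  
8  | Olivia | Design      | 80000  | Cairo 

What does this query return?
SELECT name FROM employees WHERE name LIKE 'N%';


LIKE 'N%' matches names starting with 'N'
Matching: 1

1 rows:
Nate


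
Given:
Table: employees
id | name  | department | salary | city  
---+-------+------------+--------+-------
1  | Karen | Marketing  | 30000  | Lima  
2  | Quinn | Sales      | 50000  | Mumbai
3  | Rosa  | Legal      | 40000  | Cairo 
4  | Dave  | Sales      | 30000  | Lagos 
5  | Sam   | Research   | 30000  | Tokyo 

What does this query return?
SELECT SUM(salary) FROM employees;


SUM(salary) = 30000 + 50000 + 40000 + 30000 + 30000 = 180000

180000


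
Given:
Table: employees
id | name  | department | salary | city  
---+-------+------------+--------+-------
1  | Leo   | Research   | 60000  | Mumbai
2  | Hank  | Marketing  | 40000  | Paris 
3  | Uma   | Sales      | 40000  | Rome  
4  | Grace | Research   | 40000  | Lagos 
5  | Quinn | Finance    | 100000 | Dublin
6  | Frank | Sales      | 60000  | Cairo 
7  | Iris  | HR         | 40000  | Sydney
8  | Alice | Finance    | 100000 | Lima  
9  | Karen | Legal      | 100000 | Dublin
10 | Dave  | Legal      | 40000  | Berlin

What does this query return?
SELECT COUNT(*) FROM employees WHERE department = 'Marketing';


Counting rows where department = 'Marketing'
  Hank -> MATCH


1


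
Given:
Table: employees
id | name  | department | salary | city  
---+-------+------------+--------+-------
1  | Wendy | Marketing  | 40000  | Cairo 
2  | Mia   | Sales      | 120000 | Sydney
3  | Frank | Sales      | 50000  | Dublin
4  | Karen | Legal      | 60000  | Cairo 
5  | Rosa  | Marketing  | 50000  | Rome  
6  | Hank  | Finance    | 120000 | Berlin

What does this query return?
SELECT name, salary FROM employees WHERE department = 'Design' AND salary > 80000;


Filtering: department = 'Design' AND salary > 80000
Matching: 0 rows

Empty result set (0 rows)


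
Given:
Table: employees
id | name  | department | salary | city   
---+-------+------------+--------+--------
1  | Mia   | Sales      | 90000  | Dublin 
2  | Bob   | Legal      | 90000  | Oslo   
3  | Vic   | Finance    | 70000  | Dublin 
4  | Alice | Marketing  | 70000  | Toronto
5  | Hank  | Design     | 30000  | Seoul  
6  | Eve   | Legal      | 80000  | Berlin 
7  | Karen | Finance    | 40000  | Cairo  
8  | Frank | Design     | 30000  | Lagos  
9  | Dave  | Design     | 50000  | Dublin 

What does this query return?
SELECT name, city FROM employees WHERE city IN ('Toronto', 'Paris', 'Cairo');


Filtering: city IN ('Toronto', 'Paris', 'Cairo')
Matching: 2 rows

2 rows:
Alice, Toronto
Karen, Cairo


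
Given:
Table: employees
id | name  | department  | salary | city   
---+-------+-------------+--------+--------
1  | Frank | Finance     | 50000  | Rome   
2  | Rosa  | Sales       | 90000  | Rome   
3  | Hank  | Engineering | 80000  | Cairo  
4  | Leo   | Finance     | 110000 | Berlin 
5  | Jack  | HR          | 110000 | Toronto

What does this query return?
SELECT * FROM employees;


SELECT * returns all 5 rows with all columns

5 rows:
1, Frank, Finance, 50000, Rome
2, Rosa, Sales, 90000, Rome
3, Hank, Engineering, 80000, Cairo
4, Leo, Finance, 110000, Berlin
5, Jack, HR, 110000, Toronto


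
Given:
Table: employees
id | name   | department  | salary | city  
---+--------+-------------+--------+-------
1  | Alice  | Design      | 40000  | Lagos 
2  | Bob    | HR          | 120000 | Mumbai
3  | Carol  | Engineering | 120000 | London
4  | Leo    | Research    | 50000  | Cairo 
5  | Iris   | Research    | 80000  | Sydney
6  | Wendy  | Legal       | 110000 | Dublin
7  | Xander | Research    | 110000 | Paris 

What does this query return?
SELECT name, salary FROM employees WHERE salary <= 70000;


Filtering: salary <= 70000
Matching: 2 rows

2 rows:
Alice, 40000
Leo, 50000


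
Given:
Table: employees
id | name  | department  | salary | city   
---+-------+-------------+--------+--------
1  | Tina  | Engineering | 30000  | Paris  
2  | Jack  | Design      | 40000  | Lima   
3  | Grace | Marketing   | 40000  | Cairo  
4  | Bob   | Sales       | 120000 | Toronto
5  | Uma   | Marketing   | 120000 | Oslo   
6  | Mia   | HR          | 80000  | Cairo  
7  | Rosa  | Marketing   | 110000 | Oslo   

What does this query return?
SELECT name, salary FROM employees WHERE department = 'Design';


Filtering: department = 'Design'
Matching rows: 1

1 rows:
Jack, 40000


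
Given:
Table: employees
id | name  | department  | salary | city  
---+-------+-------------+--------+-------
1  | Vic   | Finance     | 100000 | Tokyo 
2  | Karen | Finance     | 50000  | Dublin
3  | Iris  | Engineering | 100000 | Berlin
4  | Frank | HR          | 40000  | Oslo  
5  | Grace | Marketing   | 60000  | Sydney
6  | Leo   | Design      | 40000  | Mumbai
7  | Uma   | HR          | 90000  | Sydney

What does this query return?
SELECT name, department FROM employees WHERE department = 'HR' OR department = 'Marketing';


Filtering: department = 'HR' OR 'Marketing'
Matching: 3 rows

3 rows:
Frank, HR
Grace, Marketing
Uma, HR


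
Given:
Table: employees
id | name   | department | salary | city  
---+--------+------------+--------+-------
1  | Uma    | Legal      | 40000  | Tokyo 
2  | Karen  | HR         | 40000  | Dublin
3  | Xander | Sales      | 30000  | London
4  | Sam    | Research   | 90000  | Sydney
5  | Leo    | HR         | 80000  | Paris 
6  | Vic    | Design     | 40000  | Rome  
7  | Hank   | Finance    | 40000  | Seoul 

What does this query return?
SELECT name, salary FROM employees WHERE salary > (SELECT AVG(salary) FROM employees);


Subquery: AVG(salary) = 51428.57
Filtering: salary > 51428.57
  Sam (90000) -> MATCH
  Leo (80000) -> MATCH


2 rows:
Sam, 90000
Leo, 80000


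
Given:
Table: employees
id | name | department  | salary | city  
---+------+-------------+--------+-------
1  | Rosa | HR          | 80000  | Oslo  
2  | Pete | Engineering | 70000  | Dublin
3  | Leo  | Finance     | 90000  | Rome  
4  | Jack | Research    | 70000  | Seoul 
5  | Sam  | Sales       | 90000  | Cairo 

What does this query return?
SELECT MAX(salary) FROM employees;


Salaries: 80000, 70000, 90000, 70000, 90000
MAX = 90000

90000


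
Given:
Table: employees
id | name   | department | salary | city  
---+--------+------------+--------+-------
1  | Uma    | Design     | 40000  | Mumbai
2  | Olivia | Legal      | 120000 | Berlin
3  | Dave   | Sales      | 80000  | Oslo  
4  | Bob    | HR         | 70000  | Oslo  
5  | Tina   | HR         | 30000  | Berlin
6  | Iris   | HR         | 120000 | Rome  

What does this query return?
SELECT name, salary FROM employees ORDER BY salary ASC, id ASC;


Sorting by salary ASC, then id ASC for ties

6 rows:
Tina, 30000
Uma, 40000
Bob, 70000
Dave, 80000
Olivia, 120000
Iris, 120000


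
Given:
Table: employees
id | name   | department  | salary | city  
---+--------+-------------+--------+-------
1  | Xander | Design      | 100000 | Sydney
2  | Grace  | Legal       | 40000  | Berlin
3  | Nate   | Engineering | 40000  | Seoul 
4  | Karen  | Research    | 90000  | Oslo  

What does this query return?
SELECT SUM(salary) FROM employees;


SUM(salary) = 100000 + 40000 + 40000 + 90000 = 270000

270000


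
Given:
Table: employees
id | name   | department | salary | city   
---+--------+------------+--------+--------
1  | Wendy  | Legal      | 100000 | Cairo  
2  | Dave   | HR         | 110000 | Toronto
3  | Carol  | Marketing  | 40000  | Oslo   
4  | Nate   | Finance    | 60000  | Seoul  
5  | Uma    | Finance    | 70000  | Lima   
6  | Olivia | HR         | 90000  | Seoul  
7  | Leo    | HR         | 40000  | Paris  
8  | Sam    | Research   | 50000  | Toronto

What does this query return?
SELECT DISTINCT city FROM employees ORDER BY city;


All 'city' values (row order): Cairo, Toronto, Oslo, Seoul, Lima, Seoul, Paris, Toronto
Removing duplicates leaves 6 unique value(s).

6 values:
Cairo
Lima
Oslo
Paris
Seoul
Toronto


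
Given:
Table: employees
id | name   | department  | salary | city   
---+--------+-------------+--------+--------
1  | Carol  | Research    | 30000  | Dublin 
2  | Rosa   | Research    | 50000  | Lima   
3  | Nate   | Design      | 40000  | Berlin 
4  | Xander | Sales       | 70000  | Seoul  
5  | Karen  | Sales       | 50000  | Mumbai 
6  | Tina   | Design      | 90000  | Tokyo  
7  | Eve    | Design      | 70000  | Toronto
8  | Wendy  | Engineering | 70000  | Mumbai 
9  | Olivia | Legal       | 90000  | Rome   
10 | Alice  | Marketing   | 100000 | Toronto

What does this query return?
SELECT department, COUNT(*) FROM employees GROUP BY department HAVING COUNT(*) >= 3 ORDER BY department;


Groups with count >= 3:
  Design: 3 -> PASS
  Engineering: 1 -> filtered out
  Legal: 1 -> filtered out
  Marketing: 1 -> filtered out
  Research: 2 -> filtered out
  Sales: 2 -> filtered out


1 groups:
Design, 3


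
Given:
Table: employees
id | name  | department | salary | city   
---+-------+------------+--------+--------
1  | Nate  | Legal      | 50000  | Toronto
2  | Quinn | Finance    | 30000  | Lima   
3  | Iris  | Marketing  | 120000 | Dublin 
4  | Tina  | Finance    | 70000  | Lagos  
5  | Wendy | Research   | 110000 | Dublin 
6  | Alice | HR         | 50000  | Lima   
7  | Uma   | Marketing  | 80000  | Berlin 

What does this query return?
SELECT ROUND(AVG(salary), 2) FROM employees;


SUM(salary) = 510000
COUNT = 7
ROUND(AVG, 2) = ROUND(510000 / 7, 2) = 72857.14

72857.14


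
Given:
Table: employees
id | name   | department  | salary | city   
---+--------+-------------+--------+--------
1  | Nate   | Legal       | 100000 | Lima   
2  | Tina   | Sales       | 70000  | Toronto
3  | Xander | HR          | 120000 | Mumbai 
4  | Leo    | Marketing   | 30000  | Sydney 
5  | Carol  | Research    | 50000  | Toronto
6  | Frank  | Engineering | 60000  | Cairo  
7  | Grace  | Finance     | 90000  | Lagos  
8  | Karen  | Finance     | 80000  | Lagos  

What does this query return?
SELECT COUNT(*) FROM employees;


COUNT(*) counts all rows

8


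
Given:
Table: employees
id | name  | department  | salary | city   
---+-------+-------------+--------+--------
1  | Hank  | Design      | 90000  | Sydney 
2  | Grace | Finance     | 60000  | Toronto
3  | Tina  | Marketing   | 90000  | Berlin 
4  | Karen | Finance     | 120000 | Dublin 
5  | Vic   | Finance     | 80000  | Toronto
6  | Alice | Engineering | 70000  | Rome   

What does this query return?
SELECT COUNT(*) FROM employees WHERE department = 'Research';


Counting rows where department = 'Research'


0


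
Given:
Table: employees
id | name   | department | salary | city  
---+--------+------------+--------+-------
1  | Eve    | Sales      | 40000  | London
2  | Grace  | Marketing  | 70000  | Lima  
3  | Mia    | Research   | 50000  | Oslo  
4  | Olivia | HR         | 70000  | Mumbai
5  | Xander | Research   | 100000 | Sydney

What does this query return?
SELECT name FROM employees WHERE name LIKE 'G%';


LIKE 'G%' matches names starting with 'G'
Matching: 1

1 rows:
Grace


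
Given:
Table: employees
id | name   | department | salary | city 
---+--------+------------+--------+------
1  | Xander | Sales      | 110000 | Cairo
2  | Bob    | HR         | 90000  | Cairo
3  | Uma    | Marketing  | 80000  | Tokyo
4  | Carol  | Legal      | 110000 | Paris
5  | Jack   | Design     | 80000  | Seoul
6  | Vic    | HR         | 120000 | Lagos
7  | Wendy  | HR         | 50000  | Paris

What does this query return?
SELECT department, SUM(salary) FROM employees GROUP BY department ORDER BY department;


Summing salary within each department:
  Design: 80000 = 80000
  HR: 90000 + 120000 + 50000 = 260000
  Legal: 110000 = 110000
  Marketing: 80000 = 80000
  Sales: 110000 = 110000


5 groups:
Design, 80000
HR, 260000
Legal, 110000
Marketing, 80000
Sales, 110000


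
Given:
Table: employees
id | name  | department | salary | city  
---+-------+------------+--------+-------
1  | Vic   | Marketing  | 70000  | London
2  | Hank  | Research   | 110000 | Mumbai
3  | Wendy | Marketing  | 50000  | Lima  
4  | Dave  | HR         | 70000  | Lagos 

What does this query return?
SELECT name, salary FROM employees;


Projecting columns: name, salary

4 rows:
Vic, 70000
Hank, 110000
Wendy, 50000
Dave, 70000


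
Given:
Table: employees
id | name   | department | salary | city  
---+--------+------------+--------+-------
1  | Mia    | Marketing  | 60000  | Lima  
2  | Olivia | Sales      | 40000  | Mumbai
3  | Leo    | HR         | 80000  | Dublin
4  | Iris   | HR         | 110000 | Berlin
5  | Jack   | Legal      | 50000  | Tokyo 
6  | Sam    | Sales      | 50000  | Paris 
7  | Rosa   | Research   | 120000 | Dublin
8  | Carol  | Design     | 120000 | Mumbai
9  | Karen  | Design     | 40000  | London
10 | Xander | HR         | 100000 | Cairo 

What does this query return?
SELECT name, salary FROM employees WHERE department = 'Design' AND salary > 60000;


Filtering: department = 'Design' AND salary > 60000
Matching: 1 rows

1 rows:
Carol, 120000


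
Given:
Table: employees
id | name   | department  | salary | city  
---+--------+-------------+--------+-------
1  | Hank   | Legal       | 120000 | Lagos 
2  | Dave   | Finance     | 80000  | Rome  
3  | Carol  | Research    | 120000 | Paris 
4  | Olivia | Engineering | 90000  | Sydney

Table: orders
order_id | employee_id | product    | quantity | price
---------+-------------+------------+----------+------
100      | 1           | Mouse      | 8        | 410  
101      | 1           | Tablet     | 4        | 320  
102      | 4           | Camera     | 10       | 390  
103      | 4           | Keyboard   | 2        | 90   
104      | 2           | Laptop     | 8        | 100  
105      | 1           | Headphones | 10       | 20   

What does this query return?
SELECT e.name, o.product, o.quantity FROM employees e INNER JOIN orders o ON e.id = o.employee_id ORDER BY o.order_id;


Joining employees.id = orders.employee_id:
  employee Hank (id=1) -> order Mouse
  employee Hank (id=1) -> order Tablet
  employee Olivia (id=4) -> order Camera
  employee Olivia (id=4) -> order Keyboard
  employee Dave (id=2) -> order Laptop
  employee Hank (id=1) -> order Headphones


6 rows:
Hank, Mouse, 8
Hank, Tablet, 4
Olivia, Camera, 10
Olivia, Keyboard, 2
Dave, Laptop, 8
Hank, Headphones, 10


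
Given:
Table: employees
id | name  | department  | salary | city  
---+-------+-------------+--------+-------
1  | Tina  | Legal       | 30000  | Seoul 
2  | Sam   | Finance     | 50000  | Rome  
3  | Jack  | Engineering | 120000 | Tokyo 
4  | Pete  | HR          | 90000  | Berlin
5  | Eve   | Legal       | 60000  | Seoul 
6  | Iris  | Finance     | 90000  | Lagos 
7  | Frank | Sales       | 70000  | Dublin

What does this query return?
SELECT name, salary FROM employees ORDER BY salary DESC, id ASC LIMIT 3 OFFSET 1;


Sort by salary DESC (id ASC tiebreak), then skip 1 and take 3
Rows 2 through 4

3 rows:
Pete, 90000
Iris, 90000
Frank, 70000


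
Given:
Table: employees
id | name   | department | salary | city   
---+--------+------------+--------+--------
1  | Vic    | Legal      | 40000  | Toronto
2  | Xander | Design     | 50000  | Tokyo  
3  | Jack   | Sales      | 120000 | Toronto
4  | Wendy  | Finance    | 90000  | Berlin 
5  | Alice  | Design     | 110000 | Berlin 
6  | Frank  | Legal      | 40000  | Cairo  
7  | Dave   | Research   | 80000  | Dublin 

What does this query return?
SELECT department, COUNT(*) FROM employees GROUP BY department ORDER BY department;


Assigning each row to its department group:
  Vic -> Legal
  Xander -> Design
  Jack -> Sales
  Wendy -> Finance
  Alice -> Design
  Frank -> Legal
  Dave -> Research


5 groups:
Design, 2
Finance, 1
Legal, 2
Research, 1
Sales, 1


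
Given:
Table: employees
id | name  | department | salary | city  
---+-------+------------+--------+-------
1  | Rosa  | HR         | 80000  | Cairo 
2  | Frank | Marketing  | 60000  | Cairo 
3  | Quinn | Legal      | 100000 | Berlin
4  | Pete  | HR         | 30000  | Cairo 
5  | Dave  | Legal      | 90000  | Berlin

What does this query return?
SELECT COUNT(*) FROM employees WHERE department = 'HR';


Counting rows where department = 'HR'
  Rosa -> MATCH
  Pete -> MATCH


2


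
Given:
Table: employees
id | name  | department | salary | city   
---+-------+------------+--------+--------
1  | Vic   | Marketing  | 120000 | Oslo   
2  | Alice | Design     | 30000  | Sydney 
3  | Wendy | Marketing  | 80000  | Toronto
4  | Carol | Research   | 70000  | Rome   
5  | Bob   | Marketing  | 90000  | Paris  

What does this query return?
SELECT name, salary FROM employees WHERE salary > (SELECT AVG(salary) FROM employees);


Subquery: AVG(salary) = 78000.0
Filtering: salary > 78000.0
  Vic (120000) -> MATCH
  Wendy (80000) -> MATCH
  Bob (90000) -> MATCH


3 rows:
Vic, 120000
Wendy, 80000
Bob, 90000


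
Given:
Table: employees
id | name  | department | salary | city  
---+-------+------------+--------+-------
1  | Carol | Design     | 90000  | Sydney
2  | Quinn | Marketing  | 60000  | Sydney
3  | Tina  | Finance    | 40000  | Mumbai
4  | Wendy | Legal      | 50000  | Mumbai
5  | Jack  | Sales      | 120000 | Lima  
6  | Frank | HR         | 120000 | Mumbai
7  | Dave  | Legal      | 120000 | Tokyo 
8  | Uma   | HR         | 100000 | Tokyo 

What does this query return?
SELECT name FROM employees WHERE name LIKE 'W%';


LIKE 'W%' matches names starting with 'W'
Matching: 1

1 rows:
Wendy


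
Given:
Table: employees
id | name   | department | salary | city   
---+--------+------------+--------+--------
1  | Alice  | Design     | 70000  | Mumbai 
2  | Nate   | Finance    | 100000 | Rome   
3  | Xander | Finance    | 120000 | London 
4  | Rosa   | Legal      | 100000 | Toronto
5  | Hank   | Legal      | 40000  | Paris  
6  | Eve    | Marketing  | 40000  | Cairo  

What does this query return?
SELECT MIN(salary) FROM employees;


Salaries: 70000, 100000, 120000, 100000, 40000, 40000
MIN = 40000

40000


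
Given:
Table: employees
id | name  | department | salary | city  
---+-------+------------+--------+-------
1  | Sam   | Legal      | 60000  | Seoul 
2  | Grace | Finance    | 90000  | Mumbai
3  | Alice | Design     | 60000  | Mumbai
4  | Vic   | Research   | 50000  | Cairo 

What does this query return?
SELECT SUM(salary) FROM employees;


SUM(salary) = 60000 + 90000 + 60000 + 50000 = 260000

260000


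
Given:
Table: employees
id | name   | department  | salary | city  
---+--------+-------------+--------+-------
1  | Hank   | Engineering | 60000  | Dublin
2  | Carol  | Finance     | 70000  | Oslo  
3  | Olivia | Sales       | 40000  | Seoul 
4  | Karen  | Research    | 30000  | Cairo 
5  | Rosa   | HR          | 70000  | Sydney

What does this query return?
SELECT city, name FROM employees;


Projecting columns: city, name

5 rows:
Dublin, Hank
Oslo, Carol
Seoul, Olivia
Cairo, Karen
Sydney, Rosa


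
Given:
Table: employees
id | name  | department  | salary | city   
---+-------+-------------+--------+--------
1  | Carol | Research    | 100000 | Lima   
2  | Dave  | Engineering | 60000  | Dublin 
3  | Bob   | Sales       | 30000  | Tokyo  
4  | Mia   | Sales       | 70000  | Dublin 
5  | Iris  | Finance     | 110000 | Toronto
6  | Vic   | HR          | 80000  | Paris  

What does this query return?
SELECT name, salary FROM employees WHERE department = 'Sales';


Filtering: department = 'Sales'
Matching rows: 2

2 rows:
Bob, 30000
Mia, 70000


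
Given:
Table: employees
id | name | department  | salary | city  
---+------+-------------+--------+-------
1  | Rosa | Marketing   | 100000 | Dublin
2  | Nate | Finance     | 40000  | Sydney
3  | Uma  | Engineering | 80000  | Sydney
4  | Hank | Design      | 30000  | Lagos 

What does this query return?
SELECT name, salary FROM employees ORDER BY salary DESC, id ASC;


Sorting by salary DESC, then id ASC for ties

4 rows:
Rosa, 100000
Uma, 80000
Nate, 40000
Hank, 30000


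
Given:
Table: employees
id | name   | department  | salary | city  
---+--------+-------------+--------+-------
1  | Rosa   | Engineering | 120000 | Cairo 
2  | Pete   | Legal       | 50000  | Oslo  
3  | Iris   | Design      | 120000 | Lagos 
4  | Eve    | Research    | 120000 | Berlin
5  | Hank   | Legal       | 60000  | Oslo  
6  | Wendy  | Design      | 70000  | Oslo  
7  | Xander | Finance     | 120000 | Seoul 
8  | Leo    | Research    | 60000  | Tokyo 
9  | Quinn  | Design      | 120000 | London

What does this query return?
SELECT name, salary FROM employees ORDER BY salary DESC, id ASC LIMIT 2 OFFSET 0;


Sort by salary DESC (id ASC tiebreak), then skip 0 and take 2
Rows 1 through 2

2 rows:
Rosa, 120000
Iris, 120000


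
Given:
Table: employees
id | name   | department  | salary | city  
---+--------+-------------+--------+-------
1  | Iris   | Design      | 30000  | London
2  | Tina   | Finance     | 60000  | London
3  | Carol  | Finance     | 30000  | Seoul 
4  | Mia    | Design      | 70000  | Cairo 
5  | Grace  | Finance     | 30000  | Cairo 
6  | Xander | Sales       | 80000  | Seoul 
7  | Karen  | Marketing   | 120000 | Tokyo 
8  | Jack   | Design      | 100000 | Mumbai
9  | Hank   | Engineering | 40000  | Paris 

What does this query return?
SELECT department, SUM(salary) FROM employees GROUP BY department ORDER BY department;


Summing salary within each department:
  Design: 30000 + 70000 + 100000 = 200000
  Engineering: 40000 = 40000
  Finance: 60000 + 30000 + 30000 = 120000
  Marketing: 120000 = 120000
  Sales: 80000 = 80000


5 groups:
Design, 200000
Engineering, 40000
Finance, 120000
Marketing, 120000
Sales, 80000


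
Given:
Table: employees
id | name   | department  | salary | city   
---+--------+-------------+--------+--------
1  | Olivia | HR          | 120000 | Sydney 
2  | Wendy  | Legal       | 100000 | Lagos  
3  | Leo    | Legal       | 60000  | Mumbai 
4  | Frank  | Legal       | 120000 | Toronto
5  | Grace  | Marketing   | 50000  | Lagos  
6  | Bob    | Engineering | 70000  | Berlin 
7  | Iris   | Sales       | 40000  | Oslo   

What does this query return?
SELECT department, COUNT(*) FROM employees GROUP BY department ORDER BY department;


Assigning each row to its department group:
  Olivia -> HR
  Wendy -> Legal
  Leo -> Legal
  Frank -> Legal
  Grace -> Marketing
  Bob -> Engineering
  Iris -> Sales


5 groups:
Engineering, 1
HR, 1
Legal, 3
Marketing, 1
Sales, 1


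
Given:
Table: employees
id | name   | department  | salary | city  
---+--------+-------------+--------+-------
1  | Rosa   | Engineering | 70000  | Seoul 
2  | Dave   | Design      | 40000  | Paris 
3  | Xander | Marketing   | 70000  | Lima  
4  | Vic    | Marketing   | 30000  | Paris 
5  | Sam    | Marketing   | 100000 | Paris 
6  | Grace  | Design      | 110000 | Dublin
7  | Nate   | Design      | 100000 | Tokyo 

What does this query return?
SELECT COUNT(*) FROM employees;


COUNT(*) counts all rows

7


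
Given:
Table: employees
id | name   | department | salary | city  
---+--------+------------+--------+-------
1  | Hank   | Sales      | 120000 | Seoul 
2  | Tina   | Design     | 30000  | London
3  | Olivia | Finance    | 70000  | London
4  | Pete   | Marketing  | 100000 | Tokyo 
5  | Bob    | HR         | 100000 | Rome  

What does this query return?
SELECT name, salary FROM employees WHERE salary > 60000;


Filtering: salary > 60000
Matching: 4 rows

4 rows:
Hank, 120000
Olivia, 70000
Pete, 100000
Bob, 100000


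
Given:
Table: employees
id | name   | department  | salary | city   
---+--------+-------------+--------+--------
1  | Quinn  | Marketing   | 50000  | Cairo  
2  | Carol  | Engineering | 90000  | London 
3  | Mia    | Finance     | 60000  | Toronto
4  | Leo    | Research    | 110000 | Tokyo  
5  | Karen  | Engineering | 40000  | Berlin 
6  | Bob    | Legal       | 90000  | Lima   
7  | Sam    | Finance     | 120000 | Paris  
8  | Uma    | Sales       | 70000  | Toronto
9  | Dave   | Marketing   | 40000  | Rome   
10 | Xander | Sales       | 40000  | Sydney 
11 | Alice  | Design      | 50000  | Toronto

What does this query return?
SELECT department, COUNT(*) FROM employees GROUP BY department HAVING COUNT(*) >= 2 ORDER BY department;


Groups with count >= 2:
  Engineering: 2 -> PASS
  Finance: 2 -> PASS
  Marketing: 2 -> PASS
  Sales: 2 -> PASS
  Design: 1 -> filtered out
  Legal: 1 -> filtered out
  Research: 1 -> filtered out


4 groups:
Engineering, 2
Finance, 2
Marketing, 2
Sales, 2


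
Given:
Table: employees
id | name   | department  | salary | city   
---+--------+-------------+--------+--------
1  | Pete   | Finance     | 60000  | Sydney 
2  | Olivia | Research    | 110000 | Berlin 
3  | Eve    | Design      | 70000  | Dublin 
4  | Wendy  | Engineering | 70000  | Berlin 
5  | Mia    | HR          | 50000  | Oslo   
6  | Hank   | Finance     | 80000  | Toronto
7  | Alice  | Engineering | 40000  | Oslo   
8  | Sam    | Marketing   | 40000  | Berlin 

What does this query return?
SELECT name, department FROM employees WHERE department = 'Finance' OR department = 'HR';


Filtering: department = 'Finance' OR 'HR'
Matching: 3 rows

3 rows:
Pete, Finance
Mia, HR
Hank, Finance


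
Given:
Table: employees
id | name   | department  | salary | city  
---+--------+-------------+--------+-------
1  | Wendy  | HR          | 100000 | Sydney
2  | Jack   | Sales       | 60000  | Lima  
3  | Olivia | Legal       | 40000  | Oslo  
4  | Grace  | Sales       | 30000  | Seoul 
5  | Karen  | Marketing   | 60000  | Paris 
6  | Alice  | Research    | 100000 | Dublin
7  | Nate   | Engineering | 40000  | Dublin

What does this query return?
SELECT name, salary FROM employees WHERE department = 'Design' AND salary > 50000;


Filtering: department = 'Design' AND salary > 50000
Matching: 0 rows

Empty result set (0 rows)


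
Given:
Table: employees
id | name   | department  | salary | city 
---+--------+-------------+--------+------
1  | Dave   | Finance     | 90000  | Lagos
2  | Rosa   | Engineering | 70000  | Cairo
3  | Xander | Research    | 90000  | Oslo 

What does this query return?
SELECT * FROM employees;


SELECT * returns all 3 rows with all columns

3 rows:
1, Dave, Finance, 90000, Lagos
2, Rosa, Engineering, 70000, Cairo
3, Xander, Research, 90000, Oslo


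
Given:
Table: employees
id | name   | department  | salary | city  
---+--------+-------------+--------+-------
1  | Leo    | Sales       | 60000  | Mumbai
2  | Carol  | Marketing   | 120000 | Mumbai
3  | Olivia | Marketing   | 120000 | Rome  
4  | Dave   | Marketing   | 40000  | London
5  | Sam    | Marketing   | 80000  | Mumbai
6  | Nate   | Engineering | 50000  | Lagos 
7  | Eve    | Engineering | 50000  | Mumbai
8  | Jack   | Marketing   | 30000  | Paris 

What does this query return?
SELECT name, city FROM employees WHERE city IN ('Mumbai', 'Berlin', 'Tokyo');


Filtering: city IN ('Mumbai', 'Berlin', 'Tokyo')
Matching: 4 rows

4 rows:
Leo, Mumbai
Carol, Mumbai
Sam, Mumbai
Eve, Mumbai


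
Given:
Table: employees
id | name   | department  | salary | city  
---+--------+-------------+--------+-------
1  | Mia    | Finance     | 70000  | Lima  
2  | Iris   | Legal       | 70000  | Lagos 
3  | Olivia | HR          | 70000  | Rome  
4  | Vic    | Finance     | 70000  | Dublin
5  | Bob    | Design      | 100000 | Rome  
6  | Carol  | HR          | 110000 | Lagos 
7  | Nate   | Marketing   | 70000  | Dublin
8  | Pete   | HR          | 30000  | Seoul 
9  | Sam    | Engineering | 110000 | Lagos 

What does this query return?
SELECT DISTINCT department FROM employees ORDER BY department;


All 'department' values (row order): Finance, Legal, HR, Finance, Design, HR, Marketing, HR, Engineering
Removing duplicates leaves 6 unique value(s).

6 values:
Design
Engineering
Finance
HR
Legal
Marketing


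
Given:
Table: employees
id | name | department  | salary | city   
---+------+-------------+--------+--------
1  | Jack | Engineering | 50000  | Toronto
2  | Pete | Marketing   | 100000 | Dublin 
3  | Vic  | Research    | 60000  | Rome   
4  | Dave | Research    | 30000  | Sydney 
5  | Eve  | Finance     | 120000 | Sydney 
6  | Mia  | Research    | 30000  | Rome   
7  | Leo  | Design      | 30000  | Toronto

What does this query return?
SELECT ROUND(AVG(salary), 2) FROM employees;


SUM(salary) = 420000
COUNT = 7
ROUND(AVG, 2) = ROUND(420000 / 7, 2) = 60000.0

60000.0


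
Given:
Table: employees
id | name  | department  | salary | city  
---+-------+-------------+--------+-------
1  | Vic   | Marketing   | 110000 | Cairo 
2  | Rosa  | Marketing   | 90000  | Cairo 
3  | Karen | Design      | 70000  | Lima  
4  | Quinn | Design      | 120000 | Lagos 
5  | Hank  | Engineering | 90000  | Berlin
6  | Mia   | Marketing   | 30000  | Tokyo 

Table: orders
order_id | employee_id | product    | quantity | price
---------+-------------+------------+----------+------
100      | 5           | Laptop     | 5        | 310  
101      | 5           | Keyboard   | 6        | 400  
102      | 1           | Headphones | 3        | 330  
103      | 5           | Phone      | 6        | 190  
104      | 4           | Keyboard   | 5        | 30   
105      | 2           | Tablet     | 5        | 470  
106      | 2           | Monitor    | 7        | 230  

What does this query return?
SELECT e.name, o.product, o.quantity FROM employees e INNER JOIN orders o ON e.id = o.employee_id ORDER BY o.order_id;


Joining employees.id = orders.employee_id:
  employee Hank (id=5) -> order Laptop
  employee Hank (id=5) -> order Keyboard
  employee Vic (id=1) -> order Headphones
  employee Hank (id=5) -> order Phone
  employee Quinn (id=4) -> order Keyboard
  employee Rosa (id=2) -> order Tablet
  employee Rosa (id=2) -> order Monitor


7 rows:
Hank, Laptop, 5
Hank, Keyboard, 6
Vic, Headphones, 3
Hank, Phone, 6
Quinn, Keyboard, 5
Rosa, Tablet, 5
Rosa, Monitor, 7


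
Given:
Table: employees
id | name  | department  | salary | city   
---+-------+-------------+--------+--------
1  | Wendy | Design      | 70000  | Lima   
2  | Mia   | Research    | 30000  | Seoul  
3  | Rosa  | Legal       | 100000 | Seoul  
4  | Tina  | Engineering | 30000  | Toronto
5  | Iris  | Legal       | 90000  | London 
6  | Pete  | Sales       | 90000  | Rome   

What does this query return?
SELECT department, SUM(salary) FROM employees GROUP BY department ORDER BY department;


Summing salary within each department:
  Design: 70000 = 70000
  Engineering: 30000 = 30000
  Legal: 100000 + 90000 = 190000
  Research: 30000 = 30000
  Sales: 90000 = 90000


5 groups:
Design, 70000
Engineering, 30000
Legal, 190000
Research, 30000
Sales, 90000


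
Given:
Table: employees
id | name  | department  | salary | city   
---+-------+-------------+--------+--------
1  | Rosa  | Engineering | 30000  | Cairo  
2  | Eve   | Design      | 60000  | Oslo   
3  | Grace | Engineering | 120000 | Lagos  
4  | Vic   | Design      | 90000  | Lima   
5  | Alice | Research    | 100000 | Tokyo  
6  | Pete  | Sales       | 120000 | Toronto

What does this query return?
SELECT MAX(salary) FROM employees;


Salaries: 30000, 60000, 120000, 90000, 100000, 120000
MAX = 120000

120000


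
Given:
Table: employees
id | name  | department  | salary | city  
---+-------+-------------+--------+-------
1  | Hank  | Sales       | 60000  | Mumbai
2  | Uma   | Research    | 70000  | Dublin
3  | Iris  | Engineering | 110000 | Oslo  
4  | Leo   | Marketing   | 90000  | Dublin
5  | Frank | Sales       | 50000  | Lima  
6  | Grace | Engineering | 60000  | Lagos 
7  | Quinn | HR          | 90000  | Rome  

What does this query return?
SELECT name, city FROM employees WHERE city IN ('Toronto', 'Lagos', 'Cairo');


Filtering: city IN ('Toronto', 'Lagos', 'Cairo')
Matching: 1 rows

1 rows:
Grace, Lagos


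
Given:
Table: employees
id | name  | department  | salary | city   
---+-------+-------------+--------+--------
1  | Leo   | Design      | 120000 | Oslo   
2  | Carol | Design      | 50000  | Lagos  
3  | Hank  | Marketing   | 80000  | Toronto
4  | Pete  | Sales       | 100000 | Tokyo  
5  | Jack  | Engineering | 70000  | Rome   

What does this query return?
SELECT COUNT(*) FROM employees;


COUNT(*) counts all rows

5


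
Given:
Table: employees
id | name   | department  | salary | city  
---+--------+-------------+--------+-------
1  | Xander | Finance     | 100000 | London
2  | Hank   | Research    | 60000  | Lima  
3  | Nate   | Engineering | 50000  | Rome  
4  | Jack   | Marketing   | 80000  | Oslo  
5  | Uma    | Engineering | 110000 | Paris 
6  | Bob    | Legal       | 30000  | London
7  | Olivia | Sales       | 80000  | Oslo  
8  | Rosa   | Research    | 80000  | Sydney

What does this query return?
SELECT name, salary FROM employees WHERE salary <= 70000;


Filtering: salary <= 70000
Matching: 3 rows

3 rows:
Hank, 60000
Nate, 50000
Bob, 30000


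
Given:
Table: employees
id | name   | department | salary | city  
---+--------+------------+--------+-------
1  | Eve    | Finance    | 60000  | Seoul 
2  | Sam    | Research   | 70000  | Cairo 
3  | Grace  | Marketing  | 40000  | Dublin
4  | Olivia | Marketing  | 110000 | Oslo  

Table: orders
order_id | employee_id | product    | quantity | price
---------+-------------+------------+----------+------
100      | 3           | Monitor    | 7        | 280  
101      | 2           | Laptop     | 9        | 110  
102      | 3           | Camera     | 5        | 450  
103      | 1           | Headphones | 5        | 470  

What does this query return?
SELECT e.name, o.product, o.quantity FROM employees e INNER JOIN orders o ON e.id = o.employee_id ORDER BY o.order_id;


Joining employees.id = orders.employee_id:
  employee Grace (id=3) -> order Monitor
  employee Sam (id=2) -> order Laptop
  employee Grace (id=3) -> order Camera
  employee Eve (id=1) -> order Headphones


4 rows:
Grace, Monitor, 7
Sam, Laptop, 9
Grace, Camera, 5
Eve, Headphones, 5


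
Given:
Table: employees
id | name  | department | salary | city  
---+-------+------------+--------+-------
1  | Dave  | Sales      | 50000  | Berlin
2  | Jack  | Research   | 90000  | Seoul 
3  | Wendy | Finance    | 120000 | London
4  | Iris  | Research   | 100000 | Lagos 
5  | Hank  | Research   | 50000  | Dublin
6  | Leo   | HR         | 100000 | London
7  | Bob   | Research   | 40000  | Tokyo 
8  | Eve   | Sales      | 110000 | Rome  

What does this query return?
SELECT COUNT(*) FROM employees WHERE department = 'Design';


Counting rows where department = 'Design'


0


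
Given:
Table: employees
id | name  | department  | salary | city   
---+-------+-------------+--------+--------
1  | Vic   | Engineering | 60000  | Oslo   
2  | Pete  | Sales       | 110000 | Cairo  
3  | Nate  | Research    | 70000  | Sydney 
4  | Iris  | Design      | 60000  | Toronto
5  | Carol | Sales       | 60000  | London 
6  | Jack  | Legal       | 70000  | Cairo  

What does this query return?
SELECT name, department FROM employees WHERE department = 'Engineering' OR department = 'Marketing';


Filtering: department = 'Engineering' OR 'Marketing'
Matching: 1 rows

1 rows:
Vic, Engineering


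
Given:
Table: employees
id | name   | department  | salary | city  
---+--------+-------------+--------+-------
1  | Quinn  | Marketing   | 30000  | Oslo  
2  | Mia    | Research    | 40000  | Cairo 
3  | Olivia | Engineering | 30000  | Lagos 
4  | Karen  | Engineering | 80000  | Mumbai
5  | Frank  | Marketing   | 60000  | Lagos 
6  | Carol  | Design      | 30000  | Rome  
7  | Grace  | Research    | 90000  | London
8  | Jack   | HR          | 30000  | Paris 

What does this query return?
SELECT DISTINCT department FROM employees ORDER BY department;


All 'department' values (row order): Marketing, Research, Engineering, Engineering, Marketing, Design, Research, HR
Removing duplicates leaves 5 unique value(s).

5 values:
Design
Engineering
HR
Marketing
Research


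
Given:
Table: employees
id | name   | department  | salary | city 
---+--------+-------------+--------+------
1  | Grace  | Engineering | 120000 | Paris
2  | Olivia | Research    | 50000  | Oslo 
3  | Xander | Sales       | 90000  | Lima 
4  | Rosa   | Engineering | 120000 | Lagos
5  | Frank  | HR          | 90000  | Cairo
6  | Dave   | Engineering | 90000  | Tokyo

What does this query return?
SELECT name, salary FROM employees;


Projecting columns: name, salary

6 rows:
Grace, 120000
Olivia, 50000
Xander, 90000
Rosa, 120000
Frank, 90000
Dave, 90000


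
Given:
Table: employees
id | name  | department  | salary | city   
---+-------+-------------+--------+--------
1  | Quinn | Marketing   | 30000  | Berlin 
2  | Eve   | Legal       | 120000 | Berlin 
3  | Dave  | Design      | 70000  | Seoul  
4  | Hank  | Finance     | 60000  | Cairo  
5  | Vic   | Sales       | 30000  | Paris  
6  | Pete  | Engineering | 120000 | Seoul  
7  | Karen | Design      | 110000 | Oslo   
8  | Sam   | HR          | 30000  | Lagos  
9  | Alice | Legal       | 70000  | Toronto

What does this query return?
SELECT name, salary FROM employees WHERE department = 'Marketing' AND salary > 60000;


Filtering: department = 'Marketing' AND salary > 60000
Matching: 0 rows

Empty result set (0 rows)


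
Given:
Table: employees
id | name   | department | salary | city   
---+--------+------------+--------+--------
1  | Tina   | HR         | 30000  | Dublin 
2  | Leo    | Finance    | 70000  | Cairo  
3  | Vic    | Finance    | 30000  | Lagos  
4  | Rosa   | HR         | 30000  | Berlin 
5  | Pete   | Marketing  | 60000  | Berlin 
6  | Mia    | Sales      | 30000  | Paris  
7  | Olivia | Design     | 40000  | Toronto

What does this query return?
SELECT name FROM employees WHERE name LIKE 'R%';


LIKE 'R%' matches names starting with 'R'
Matching: 1

1 rows:
Rosa


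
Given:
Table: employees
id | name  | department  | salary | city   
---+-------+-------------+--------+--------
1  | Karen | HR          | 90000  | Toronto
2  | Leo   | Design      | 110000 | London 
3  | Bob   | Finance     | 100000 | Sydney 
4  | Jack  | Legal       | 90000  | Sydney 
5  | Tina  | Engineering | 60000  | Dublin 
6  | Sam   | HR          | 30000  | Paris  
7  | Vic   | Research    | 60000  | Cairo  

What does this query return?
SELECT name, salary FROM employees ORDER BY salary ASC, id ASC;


Sorting by salary ASC, then id ASC for ties

7 rows:
Sam, 30000
Tina, 60000
Vic, 60000
Karen, 90000
Jack, 90000
Bob, 100000
Leo, 110000
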